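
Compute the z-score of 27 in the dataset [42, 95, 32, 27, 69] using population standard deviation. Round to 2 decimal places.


Mean = (42 + 95 + 32 + 27 + 69) / 5 = 53.0
Variance = sum((x_i - mean)^2) / n = 651.6
Std = sqrt(651.6) = 25.5265
Z = (x - mean) / std
= (27 - 53.0) / 25.5265
= -26.0 / 25.5265
= -1.02

-1.02


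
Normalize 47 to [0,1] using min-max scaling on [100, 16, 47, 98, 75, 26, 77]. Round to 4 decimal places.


Min = 16, Max = 100
Range = 100 - 16 = 84
Scaled = (x - min) / (max - min)
= (47 - 16) / 84
= 31 / 84
= 0.3690

0.3690


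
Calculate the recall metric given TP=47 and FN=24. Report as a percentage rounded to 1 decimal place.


Recall = TP / (TP + FN) * 100
= 47 / (47 + 24)
= 47 / 71
= 0.662
= 66.2%

66.2


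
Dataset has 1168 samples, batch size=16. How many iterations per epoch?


Iterations per epoch = dataset_size / batch_size
= 1168 / 16
= 73

73


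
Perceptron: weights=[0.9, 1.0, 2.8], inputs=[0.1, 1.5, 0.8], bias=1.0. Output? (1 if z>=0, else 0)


z = w . x + b
= 0.9*0.1 + 1.0*1.5 + 2.8*0.8 + 1.0
= 0.09 + 1.5 + 2.24 + 1.0
= 3.83 + 1.0
= 4.83
Since z = 4.83 >= 0, output = 1

1


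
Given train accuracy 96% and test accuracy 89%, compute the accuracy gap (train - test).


Gap = train_accuracy - test_accuracy
= 96 - 89
= 7%
This moderate gap may indicate mild overfitting.

7


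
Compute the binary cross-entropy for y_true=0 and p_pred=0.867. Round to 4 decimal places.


For y=0: Loss = -log(1-p)
= -log(1 - 0.867)
= -log(0.133)
= -(-2.0174)
= 2.0174

2.0174


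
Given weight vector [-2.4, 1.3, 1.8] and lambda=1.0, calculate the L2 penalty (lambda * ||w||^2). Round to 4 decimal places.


Squaring each weight:
(-2.4)^2 = 5.76
1.3^2 = 1.69
1.8^2 = 3.24
Sum of squares = 10.69
Penalty = 1.0 * 10.69 = 10.6900

10.6900


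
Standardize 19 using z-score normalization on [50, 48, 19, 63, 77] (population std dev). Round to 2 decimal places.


Mean = (50 + 48 + 19 + 63 + 77) / 5 = 51.4
Variance = sum((x_i - mean)^2) / n = 370.64
Std = sqrt(370.64) = 19.252
Z = (x - mean) / std
= (19 - 51.4) / 19.252
= -32.4 / 19.252
= -1.68

-1.68


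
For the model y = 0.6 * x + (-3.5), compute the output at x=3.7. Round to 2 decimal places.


y = 0.6 * 3.7 + (-3.5)
= 2.22 + (-3.5)
= -1.28

-1.28


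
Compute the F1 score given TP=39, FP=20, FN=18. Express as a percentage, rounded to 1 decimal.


Precision = TP / (TP + FP) = 39 / 59 = 0.661
Recall = TP / (TP + FN) = 39 / 57 = 0.6842
F1 = 2 * P * R / (P + R)
= 2 * 0.661 * 0.6842 / (0.661 + 0.6842)
= 0.9045 / 1.3452
= 0.6724
As percentage: 67.2%

67.2


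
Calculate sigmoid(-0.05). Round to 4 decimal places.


sigmoid(z) = 1 / (1 + exp(-z))
exp(-(-0.05)) = exp(0.05) = 1.0513
1 + 1.0513 = 2.0513
1 / 2.0513 = 0.4875

0.4875


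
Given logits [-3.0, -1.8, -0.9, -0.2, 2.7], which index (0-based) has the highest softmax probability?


Softmax is a monotonic transformation, so it preserves the argmax.
We need to find the index of the maximum logit.
Index 0: -3.0
Index 1: -1.8
Index 2: -0.9
Index 3: -0.2
Index 4: 2.7
Maximum logit = 2.7 at index 4

4


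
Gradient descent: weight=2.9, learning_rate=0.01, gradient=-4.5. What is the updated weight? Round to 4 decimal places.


w_new = w_old - lr * gradient
= 2.9 - 0.01 * -4.5
= 2.9 - (-0.045)
= 2.9450

2.9450


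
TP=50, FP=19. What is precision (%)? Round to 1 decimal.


Precision = TP / (TP + FP) * 100
= 50 / (50 + 19)
= 50 / 69
= 0.7246
= 72.5%

72.5


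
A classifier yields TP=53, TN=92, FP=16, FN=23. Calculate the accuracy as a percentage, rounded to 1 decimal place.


Accuracy = (TP + TN) / (TP + TN + FP + FN) * 100
= (53 + 92) / (53 + 92 + 16 + 23)
= 145 / 184
= 0.788
= 78.8%

78.8


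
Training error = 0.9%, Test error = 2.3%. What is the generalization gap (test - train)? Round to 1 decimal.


Generalization gap = test_error - train_error
= 2.3 - 0.9
= 1.4%
A small gap suggests good generalization.

1.4


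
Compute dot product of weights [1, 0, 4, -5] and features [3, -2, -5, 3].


Element-wise products:
1 * 3 = 3
0 * -2 = 0
4 * -5 = -20
-5 * 3 = -15
Sum = 3 + 0 + -20 + -15
= -32

-32


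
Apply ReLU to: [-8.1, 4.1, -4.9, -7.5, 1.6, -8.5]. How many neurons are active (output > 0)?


ReLU(x) = max(0, x) for each element:
ReLU(-8.1) = 0
ReLU(4.1) = 4.1
ReLU(-4.9) = 0
ReLU(-7.5) = 0
ReLU(1.6) = 1.6
ReLU(-8.5) = 0
Active neurons (>0): 2

2


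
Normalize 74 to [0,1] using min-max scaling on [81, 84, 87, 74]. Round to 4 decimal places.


Min = 74, Max = 87
Range = 87 - 74 = 13
Scaled = (x - min) / (max - min)
= (74 - 74) / 13
= 0 / 13
= 0.0000

0.0000


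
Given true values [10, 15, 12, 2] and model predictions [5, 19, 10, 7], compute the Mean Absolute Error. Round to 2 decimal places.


Absolute errors: [5, 4, 2, 5]
Sum of absolute errors = 16
MAE = 16 / 4 = 4.00

4.00


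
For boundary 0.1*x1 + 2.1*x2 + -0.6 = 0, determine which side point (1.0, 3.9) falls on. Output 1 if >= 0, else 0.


Compute 0.1 * 1.0 + 2.1 * 3.9 + -0.6
= 0.1 + 8.19 + -0.6
= 7.69
Since 7.69 >= 0, the point is on the positive side.

1


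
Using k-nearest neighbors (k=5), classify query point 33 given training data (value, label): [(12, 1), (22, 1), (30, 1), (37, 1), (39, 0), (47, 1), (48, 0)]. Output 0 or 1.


Distances from query 33:
Point 30 (class 1): distance = 3
Point 37 (class 1): distance = 4
Point 39 (class 0): distance = 6
Point 22 (class 1): distance = 11
Point 47 (class 1): distance = 14
K=5 nearest neighbors: classes = [1, 1, 0, 1, 1]
Votes for class 1: 4 / 5
Majority vote => class 1

1


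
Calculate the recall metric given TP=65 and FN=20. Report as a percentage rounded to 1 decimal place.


Recall = TP / (TP + FN) * 100
= 65 / (65 + 20)
= 65 / 85
= 0.7647
= 76.5%

76.5


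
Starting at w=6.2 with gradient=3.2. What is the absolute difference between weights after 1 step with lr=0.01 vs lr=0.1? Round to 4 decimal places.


With lr=0.01: w_new = 6.2 - 0.01 * 3.2 = 6.168
With lr=0.1: w_new = 6.2 - 0.1 * 3.2 = 5.88
Absolute difference = |6.168 - 5.88|
= 0.2880

0.2880


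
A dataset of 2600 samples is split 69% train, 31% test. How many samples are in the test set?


Train samples = 2600 * 69% = 1794
Test samples = 2600 - 1794
= 806

806


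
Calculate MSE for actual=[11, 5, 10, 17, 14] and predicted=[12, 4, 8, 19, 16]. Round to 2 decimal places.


Differences: [-1, 1, 2, -2, -2]
Squared errors: [1, 1, 4, 4, 4]
Sum of squared errors = 14
MSE = 14 / 5 = 2.80

2.80


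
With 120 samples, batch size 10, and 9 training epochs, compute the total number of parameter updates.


Iterations per epoch = 120 / 10 = 12
Total updates = iterations_per_epoch * epochs
= 12 * 9
= 108

108


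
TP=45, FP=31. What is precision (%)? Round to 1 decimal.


Precision = TP / (TP + FP) * 100
= 45 / (45 + 31)
= 45 / 76
= 0.5921
= 59.2%

59.2


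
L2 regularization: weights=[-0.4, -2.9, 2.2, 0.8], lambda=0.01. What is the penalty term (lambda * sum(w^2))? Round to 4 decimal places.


Squaring each weight:
(-0.4)^2 = 0.16
(-2.9)^2 = 8.41
2.2^2 = 4.84
0.8^2 = 0.64
Sum of squares = 14.05
Penalty = 0.01 * 14.05 = 0.1405

0.1405


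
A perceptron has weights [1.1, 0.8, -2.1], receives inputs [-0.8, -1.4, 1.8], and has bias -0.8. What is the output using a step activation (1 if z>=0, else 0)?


z = w . x + b
= 1.1*-0.8 + 0.8*-1.4 + -2.1*1.8 + -0.8
= -0.88 + -1.12 + -3.78 + -0.8
= -5.78 + -0.8
= -6.58
Since z = -6.58 < 0, output = 0

0


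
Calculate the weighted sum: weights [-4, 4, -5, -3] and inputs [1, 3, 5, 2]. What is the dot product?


Element-wise products:
-4 * 1 = -4
4 * 3 = 12
-5 * 5 = -25
-3 * 2 = -6
Sum = -4 + 12 + -25 + -6
= -23

-23


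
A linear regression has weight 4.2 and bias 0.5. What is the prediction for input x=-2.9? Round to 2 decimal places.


y = 4.2 * -2.9 + (0.5)
= -12.18 + (0.5)
= -11.68

-11.68


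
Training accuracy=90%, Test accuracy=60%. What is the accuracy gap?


Gap = train_accuracy - test_accuracy
= 90 - 60
= 30%
This large gap strongly indicates overfitting.

30


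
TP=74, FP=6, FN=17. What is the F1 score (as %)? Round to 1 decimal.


Precision = TP / (TP + FP) = 74 / 80 = 0.925
Recall = TP / (TP + FN) = 74 / 91 = 0.8132
F1 = 2 * P * R / (P + R)
= 2 * 0.925 * 0.8132 / (0.925 + 0.8132)
= 1.5044 / 1.7382
= 0.8655
As percentage: 86.5%

86.5


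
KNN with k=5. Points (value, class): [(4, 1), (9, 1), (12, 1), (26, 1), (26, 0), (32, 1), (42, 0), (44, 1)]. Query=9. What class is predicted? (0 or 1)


Distances from query 9:
Point 9 (class 1): distance = 0
Point 12 (class 1): distance = 3
Point 4 (class 1): distance = 5
Point 26 (class 0): distance = 17
Point 26 (class 1): distance = 17
K=5 nearest neighbors: classes = [1, 1, 1, 0, 1]
Votes for class 1: 4 / 5
Majority vote => class 1

1


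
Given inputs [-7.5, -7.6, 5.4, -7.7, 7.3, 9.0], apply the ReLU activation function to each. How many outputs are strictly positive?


ReLU(x) = max(0, x) for each element:
ReLU(-7.5) = 0
ReLU(-7.6) = 0
ReLU(5.4) = 5.4
ReLU(-7.7) = 0
ReLU(7.3) = 7.3
ReLU(9.0) = 9.0
Active neurons (>0): 3

3


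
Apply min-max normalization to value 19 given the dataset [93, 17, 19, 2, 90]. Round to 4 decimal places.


Min = 2, Max = 93
Range = 93 - 2 = 91
Scaled = (x - min) / (max - min)
= (19 - 2) / 91
= 17 / 91
= 0.1868

0.1868


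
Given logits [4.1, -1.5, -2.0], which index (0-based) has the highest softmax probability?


Softmax is a monotonic transformation, so it preserves the argmax.
We need to find the index of the maximum logit.
Index 0: 4.1
Index 1: -1.5
Index 2: -2.0
Maximum logit = 4.1 at index 0

0


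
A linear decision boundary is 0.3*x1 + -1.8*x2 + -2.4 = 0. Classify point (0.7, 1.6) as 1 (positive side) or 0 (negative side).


Compute 0.3 * 0.7 + -1.8 * 1.6 + -2.4
= 0.21 + -2.88 + -2.4
= -5.07
Since -5.07 < 0, the point is on the negative side.

0


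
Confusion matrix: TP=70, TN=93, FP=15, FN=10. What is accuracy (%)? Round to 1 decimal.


Accuracy = (TP + TN) / (TP + TN + FP + FN) * 100
= (70 + 93) / (70 + 93 + 15 + 10)
= 163 / 188
= 0.867
= 86.7%

86.7


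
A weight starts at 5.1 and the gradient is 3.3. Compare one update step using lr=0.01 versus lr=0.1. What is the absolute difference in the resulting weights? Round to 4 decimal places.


With lr=0.01: w_new = 5.1 - 0.01 * 3.3 = 5.067
With lr=0.1: w_new = 5.1 - 0.1 * 3.3 = 4.77
Absolute difference = |5.067 - 4.77|
= 0.2970

0.2970


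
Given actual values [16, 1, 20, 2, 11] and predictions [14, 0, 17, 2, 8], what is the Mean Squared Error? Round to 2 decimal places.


Differences: [2, 1, 3, 0, 3]
Squared errors: [4, 1, 9, 0, 9]
Sum of squared errors = 23
MSE = 23 / 5 = 4.60

4.60


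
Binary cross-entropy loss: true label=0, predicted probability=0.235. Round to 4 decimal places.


For y=0: Loss = -log(1-p)
= -log(1 - 0.235)
= -log(0.765)
= -(-0.2679)
= 0.2679

0.2679


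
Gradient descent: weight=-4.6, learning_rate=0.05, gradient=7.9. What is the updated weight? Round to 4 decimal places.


w_new = w_old - lr * gradient
= -4.6 - 0.05 * 7.9
= -4.6 - (0.395)
= -4.9950

-4.9950


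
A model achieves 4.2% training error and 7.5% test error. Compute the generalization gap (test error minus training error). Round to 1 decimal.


Generalization gap = test_error - train_error
= 7.5 - 4.2
= 3.3%
A moderate gap.

3.3


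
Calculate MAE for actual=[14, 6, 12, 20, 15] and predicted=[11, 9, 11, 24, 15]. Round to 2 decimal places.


Absolute errors: [3, 3, 1, 4, 0]
Sum of absolute errors = 11
MAE = 11 / 5 = 2.20

2.20


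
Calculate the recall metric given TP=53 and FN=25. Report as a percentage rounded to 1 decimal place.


Recall = TP / (TP + FN) * 100
= 53 / (53 + 25)
= 53 / 78
= 0.6795
= 67.9%

67.9


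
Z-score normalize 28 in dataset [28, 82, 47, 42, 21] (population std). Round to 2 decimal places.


Mean = (28 + 82 + 47 + 42 + 21) / 5 = 44.0
Variance = sum((x_i - mean)^2) / n = 448.4
Std = sqrt(448.4) = 21.1755
Z = (x - mean) / std
= (28 - 44.0) / 21.1755
= -16.0 / 21.1755
= -0.76

-0.76


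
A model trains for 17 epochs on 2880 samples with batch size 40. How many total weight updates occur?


Iterations per epoch = 2880 / 40 = 72
Total updates = iterations_per_epoch * epochs
= 72 * 17
= 1224

1224


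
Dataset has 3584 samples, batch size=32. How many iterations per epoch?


Iterations per epoch = dataset_size / batch_size
= 3584 / 32
= 112

112


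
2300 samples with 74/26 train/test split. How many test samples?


Train samples = 2300 * 74% = 1702
Test samples = 2300 - 1702
= 598

598


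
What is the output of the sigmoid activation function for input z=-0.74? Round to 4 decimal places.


sigmoid(z) = 1 / (1 + exp(-z))
exp(-(-0.74)) = exp(0.74) = 2.0959
1 + 2.0959 = 3.0959
1 / 3.0959 = 0.3230

0.3230


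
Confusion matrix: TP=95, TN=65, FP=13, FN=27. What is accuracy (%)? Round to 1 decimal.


Accuracy = (TP + TN) / (TP + TN + FP + FN) * 100
= (95 + 65) / (95 + 65 + 13 + 27)
= 160 / 200
= 0.8
= 80.0%

80.0


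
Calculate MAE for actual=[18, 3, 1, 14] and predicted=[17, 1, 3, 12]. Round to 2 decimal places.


Absolute errors: [1, 2, 2, 2]
Sum of absolute errors = 7
MAE = 7 / 4 = 1.75

1.75


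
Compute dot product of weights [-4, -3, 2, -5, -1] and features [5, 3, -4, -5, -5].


Element-wise products:
-4 * 5 = -20
-3 * 3 = -9
2 * -4 = -8
-5 * -5 = 25
-1 * -5 = 5
Sum = -20 + -9 + -8 + 25 + 5
= -7

-7


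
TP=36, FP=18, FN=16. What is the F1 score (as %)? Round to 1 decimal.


Precision = TP / (TP + FP) = 36 / 54 = 0.6667
Recall = TP / (TP + FN) = 36 / 52 = 0.6923
F1 = 2 * P * R / (P + R)
= 2 * 0.6667 * 0.6923 / (0.6667 + 0.6923)
= 0.9231 / 1.359
= 0.6792
As percentage: 67.9%

67.9


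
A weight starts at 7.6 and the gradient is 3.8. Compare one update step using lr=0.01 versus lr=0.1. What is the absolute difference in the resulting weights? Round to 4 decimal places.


With lr=0.01: w_new = 7.6 - 0.01 * 3.8 = 7.562
With lr=0.1: w_new = 7.6 - 0.1 * 3.8 = 7.22
Absolute difference = |7.562 - 7.22|
= 0.3420

0.3420


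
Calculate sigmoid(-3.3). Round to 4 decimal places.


sigmoid(z) = 1 / (1 + exp(-z))
exp(-(-3.3)) = exp(3.3) = 27.1126
1 + 27.1126 = 28.1126
1 / 28.1126 = 0.0356

0.0356


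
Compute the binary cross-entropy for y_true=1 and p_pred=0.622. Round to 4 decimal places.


For y=1: Loss = -log(p)
= -log(0.622)
= -(-0.4748)
= 0.4748

0.4748


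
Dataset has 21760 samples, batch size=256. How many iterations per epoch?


Iterations per epoch = dataset_size / batch_size
= 21760 / 256
= 85

85


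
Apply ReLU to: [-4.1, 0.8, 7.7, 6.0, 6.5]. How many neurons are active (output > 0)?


ReLU(x) = max(0, x) for each element:
ReLU(-4.1) = 0
ReLU(0.8) = 0.8
ReLU(7.7) = 7.7
ReLU(6.0) = 6.0
ReLU(6.5) = 6.5
Active neurons (>0): 4

4


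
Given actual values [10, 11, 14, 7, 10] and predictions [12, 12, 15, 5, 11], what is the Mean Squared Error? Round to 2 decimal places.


Differences: [-2, -1, -1, 2, -1]
Squared errors: [4, 1, 1, 4, 1]
Sum of squared errors = 11
MSE = 11 / 5 = 2.20

2.20


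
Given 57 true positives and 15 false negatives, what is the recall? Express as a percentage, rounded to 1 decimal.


Recall = TP / (TP + FN) * 100
= 57 / (57 + 15)
= 57 / 72
= 0.7917
= 79.2%

79.2


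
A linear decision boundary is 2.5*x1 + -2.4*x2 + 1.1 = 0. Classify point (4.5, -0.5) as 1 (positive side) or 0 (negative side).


Compute 2.5 * 4.5 + -2.4 * -0.5 + 1.1
= 11.25 + 1.2 + 1.1
= 13.55
Since 13.55 >= 0, the point is on the positive side.

1


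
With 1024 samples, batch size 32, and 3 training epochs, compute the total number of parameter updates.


Iterations per epoch = 1024 / 32 = 32
Total updates = iterations_per_epoch * epochs
= 32 * 3
= 96

96


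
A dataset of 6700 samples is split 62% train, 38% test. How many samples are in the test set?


Train samples = 6700 * 62% = 4154
Test samples = 6700 - 4154
= 2546

2546


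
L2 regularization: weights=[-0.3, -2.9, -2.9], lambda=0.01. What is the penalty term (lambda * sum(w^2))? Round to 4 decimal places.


Squaring each weight:
(-0.3)^2 = 0.09
(-2.9)^2 = 8.41
(-2.9)^2 = 8.41
Sum of squares = 16.91
Penalty = 0.01 * 16.91 = 0.1691

0.1691


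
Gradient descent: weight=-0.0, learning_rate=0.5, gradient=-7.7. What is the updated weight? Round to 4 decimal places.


w_new = w_old - lr * gradient
= -0.0 - 0.5 * -7.7
= -0.0 - (-3.85)
= 3.8500

3.8500


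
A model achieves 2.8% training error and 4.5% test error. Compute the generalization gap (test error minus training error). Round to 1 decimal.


Generalization gap = test_error - train_error
= 4.5 - 2.8
= 1.7%
A small gap suggests good generalization.

1.7


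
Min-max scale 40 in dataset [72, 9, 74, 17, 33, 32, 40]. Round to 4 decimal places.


Min = 9, Max = 74
Range = 74 - 9 = 65
Scaled = (x - min) / (max - min)
= (40 - 9) / 65
= 31 / 65
= 0.4769

0.4769


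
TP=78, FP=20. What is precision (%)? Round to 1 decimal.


Precision = TP / (TP + FP) * 100
= 78 / (78 + 20)
= 78 / 98
= 0.7959
= 79.6%

79.6


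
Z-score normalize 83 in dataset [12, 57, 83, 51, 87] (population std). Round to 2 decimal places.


Mean = (12 + 57 + 83 + 51 + 87) / 5 = 58.0
Variance = sum((x_i - mean)^2) / n = 726.4
Std = sqrt(726.4) = 26.9518
Z = (x - mean) / std
= (83 - 58.0) / 26.9518
= 25.0 / 26.9518
= 0.93

0.93


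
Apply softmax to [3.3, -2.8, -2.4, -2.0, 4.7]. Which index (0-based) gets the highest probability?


Softmax is a monotonic transformation, so it preserves the argmax.
We need to find the index of the maximum logit.
Index 0: 3.3
Index 1: -2.8
Index 2: -2.4
Index 3: -2.0
Index 4: 4.7
Maximum logit = 4.7 at index 4

4


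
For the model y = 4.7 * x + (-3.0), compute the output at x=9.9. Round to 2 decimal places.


y = 4.7 * 9.9 + (-3.0)
= 46.53 + (-3.0)
= 43.53

43.53


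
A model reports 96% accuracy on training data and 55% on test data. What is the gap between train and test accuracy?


Gap = train_accuracy - test_accuracy
= 96 - 55
= 41%
This large gap strongly indicates overfitting.

41


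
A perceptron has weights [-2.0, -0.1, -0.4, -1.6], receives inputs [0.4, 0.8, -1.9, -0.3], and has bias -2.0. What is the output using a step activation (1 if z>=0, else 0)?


z = w . x + b
= -2.0*0.4 + -0.1*0.8 + -0.4*-1.9 + -1.6*-0.3 + -2.0
= -0.8 + -0.08 + 0.76 + 0.48 + -2.0
= 0.36 + -2.0
= -1.64
Since z = -1.64 < 0, output = 0

0


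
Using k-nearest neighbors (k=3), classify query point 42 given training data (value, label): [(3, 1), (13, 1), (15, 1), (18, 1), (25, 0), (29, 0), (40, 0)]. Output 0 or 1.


Distances from query 42:
Point 40 (class 0): distance = 2
Point 29 (class 0): distance = 13
Point 25 (class 0): distance = 17
K=3 nearest neighbors: classes = [0, 0, 0]
Votes for class 1: 0 / 3
Majority vote => class 0

0


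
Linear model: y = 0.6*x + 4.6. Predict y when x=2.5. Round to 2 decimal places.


y = 0.6 * 2.5 + (4.6)
= 1.5 + (4.6)
= 6.10

6.10


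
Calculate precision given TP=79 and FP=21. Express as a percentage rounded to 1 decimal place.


Precision = TP / (TP + FP) * 100
= 79 / (79 + 21)
= 79 / 100
= 0.79
= 79.0%

79.0


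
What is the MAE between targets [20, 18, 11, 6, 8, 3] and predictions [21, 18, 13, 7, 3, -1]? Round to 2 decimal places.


Absolute errors: [1, 0, 2, 1, 5, 4]
Sum of absolute errors = 13
MAE = 13 / 6 = 2.17

2.17


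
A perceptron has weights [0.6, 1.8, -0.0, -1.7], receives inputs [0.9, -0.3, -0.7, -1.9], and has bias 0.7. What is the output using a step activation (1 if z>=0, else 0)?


z = w . x + b
= 0.6*0.9 + 1.8*-0.3 + -0.0*-0.7 + -1.7*-1.9 + 0.7
= 0.54 + -0.54 + 0.0 + 3.23 + 0.7
= 3.23 + 0.7
= 3.93
Since z = 3.93 >= 0, output = 1

1


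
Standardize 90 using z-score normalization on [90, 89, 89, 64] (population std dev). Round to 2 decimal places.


Mean = (90 + 89 + 89 + 64) / 4 = 83.0
Variance = sum((x_i - mean)^2) / n = 120.5
Std = sqrt(120.5) = 10.9772
Z = (x - mean) / std
= (90 - 83.0) / 10.9772
= 7.0 / 10.9772
= 0.64

0.64


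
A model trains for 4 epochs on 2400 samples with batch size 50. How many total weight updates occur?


Iterations per epoch = 2400 / 50 = 48
Total updates = iterations_per_epoch * epochs
= 48 * 4
= 192

192


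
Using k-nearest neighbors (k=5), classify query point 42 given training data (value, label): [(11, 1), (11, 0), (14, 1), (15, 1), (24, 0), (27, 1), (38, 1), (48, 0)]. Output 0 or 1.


Distances from query 42:
Point 38 (class 1): distance = 4
Point 48 (class 0): distance = 6
Point 27 (class 1): distance = 15
Point 24 (class 0): distance = 18
Point 15 (class 1): distance = 27
K=5 nearest neighbors: classes = [1, 0, 1, 0, 1]
Votes for class 1: 3 / 5
Majority vote => class 1

1


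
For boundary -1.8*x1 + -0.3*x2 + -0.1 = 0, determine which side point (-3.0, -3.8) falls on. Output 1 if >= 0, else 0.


Compute -1.8 * -3.0 + -0.3 * -3.8 + -0.1
= 5.4 + 1.14 + -0.1
= 6.44
Since 6.44 >= 0, the point is on the positive side.

1


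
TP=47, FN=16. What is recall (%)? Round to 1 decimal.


Recall = TP / (TP + FN) * 100
= 47 / (47 + 16)
= 47 / 63
= 0.746
= 74.6%

74.6


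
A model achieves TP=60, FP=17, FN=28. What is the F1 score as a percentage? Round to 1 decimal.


Precision = TP / (TP + FP) = 60 / 77 = 0.7792
Recall = TP / (TP + FN) = 60 / 88 = 0.6818
F1 = 2 * P * R / (P + R)
= 2 * 0.7792 * 0.6818 / (0.7792 + 0.6818)
= 1.0626 / 1.461
= 0.7273
As percentage: 72.7%

72.7


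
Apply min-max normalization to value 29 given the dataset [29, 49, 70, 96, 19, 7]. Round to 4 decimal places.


Min = 7, Max = 96
Range = 96 - 7 = 89
Scaled = (x - min) / (max - min)
= (29 - 7) / 89
= 22 / 89
= 0.2472

0.2472


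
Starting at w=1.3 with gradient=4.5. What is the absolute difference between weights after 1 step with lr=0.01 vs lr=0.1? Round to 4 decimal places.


With lr=0.01: w_new = 1.3 - 0.01 * 4.5 = 1.255
With lr=0.1: w_new = 1.3 - 0.1 * 4.5 = 0.85
Absolute difference = |1.255 - 0.85|
= 0.4050

0.4050


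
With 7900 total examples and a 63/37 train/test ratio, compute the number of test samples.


Train samples = 7900 * 63% = 4977
Test samples = 7900 - 4977
= 2923

2923


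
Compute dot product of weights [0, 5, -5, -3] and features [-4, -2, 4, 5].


Element-wise products:
0 * -4 = 0
5 * -2 = -10
-5 * 4 = -20
-3 * 5 = -15
Sum = 0 + -10 + -20 + -15
= -45

-45


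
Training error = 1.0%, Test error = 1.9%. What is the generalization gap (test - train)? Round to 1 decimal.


Generalization gap = test_error - train_error
= 1.9 - 1.0
= 0.9%
A small gap suggests good generalization.

0.9


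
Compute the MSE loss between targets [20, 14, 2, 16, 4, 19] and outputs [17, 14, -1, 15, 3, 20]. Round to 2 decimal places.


Differences: [3, 0, 3, 1, 1, -1]
Squared errors: [9, 0, 9, 1, 1, 1]
Sum of squared errors = 21
MSE = 21 / 6 = 3.50

3.50


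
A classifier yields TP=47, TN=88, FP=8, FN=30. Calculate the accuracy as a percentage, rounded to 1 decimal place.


Accuracy = (TP + TN) / (TP + TN + FP + FN) * 100
= (47 + 88) / (47 + 88 + 8 + 30)
= 135 / 173
= 0.7803
= 78.0%

78.0


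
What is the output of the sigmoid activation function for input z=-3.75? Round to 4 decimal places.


sigmoid(z) = 1 / (1 + exp(-z))
exp(-(-3.75)) = exp(3.75) = 42.5211
1 + 42.5211 = 43.5211
1 / 43.5211 = 0.0230

0.0230


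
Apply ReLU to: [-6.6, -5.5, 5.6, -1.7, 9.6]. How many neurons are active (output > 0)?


ReLU(x) = max(0, x) for each element:
ReLU(-6.6) = 0
ReLU(-5.5) = 0
ReLU(5.6) = 5.6
ReLU(-1.7) = 0
ReLU(9.6) = 9.6
Active neurons (>0): 2

2


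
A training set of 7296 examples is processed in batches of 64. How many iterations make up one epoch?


Iterations per epoch = dataset_size / batch_size
= 7296 / 64
= 114

114


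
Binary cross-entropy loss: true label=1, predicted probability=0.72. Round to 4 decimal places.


For y=1: Loss = -log(p)
= -log(0.72)
= -(-0.3285)
= 0.3285

0.3285


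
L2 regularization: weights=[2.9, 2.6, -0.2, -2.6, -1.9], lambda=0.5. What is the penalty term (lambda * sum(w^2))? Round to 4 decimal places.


Squaring each weight:
2.9^2 = 8.41
2.6^2 = 6.76
(-0.2)^2 = 0.04
(-2.6)^2 = 6.76
(-1.9)^2 = 3.61
Sum of squares = 25.58
Penalty = 0.5 * 25.58 = 12.7900

12.7900


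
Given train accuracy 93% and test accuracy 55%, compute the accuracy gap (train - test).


Gap = train_accuracy - test_accuracy
= 93 - 55
= 38%
This large gap strongly indicates overfitting.

38


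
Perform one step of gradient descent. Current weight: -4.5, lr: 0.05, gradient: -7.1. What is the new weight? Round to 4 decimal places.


w_new = w_old - lr * gradient
= -4.5 - 0.05 * -7.1
= -4.5 - (-0.355)
= -4.1450

-4.1450


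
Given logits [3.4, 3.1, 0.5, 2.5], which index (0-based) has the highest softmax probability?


Softmax is a monotonic transformation, so it preserves the argmax.
We need to find the index of the maximum logit.
Index 0: 3.4
Index 1: 3.1
Index 2: 0.5
Index 3: 2.5
Maximum logit = 3.4 at index 0

0


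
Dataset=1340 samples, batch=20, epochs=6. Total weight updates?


Iterations per epoch = 1340 / 20 = 67
Total updates = iterations_per_epoch * epochs
= 67 * 6
= 402

402


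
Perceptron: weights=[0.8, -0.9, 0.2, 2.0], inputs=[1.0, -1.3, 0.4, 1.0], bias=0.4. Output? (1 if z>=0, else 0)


z = w . x + b
= 0.8*1.0 + -0.9*-1.3 + 0.2*0.4 + 2.0*1.0 + 0.4
= 0.8 + 1.17 + 0.08 + 2.0 + 0.4
= 4.05 + 0.4
= 4.45
Since z = 4.45 >= 0, output = 1

1


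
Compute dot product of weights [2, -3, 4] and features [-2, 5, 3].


Element-wise products:
2 * -2 = -4
-3 * 5 = -15
4 * 3 = 12
Sum = -4 + -15 + 12
= -7

-7


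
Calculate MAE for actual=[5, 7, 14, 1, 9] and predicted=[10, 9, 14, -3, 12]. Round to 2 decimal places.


Absolute errors: [5, 2, 0, 4, 3]
Sum of absolute errors = 14
MAE = 14 / 5 = 2.80

2.80


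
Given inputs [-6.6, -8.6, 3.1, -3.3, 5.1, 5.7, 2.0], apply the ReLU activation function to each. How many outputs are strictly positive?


ReLU(x) = max(0, x) for each element:
ReLU(-6.6) = 0
ReLU(-8.6) = 0
ReLU(3.1) = 3.1
ReLU(-3.3) = 0
ReLU(5.1) = 5.1
ReLU(5.7) = 5.7
ReLU(2.0) = 2.0
Active neurons (>0): 4

4


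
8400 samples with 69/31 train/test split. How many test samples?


Train samples = 8400 * 69% = 5796
Test samples = 8400 - 5796
= 2604

2604


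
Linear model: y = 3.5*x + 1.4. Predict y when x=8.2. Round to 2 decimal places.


y = 3.5 * 8.2 + (1.4)
= 28.7 + (1.4)
= 30.10

30.10


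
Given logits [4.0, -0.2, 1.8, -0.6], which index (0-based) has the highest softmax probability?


Softmax is a monotonic transformation, so it preserves the argmax.
We need to find the index of the maximum logit.
Index 0: 4.0
Index 1: -0.2
Index 2: 1.8
Index 3: -0.6
Maximum logit = 4.0 at index 0

0


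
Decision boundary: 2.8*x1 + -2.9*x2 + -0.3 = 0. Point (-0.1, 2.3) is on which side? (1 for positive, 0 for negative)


Compute 2.8 * -0.1 + -2.9 * 2.3 + -0.3
= -0.28 + -6.67 + -0.3
= -7.25
Since -7.25 < 0, the point is on the negative side.

0


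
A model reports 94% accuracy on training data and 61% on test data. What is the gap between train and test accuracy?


Gap = train_accuracy - test_accuracy
= 94 - 61
= 33%
This large gap strongly indicates overfitting.

33


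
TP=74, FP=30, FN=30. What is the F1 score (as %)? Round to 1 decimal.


Precision = TP / (TP + FP) = 74 / 104 = 0.7115
Recall = TP / (TP + FN) = 74 / 104 = 0.7115
F1 = 2 * P * R / (P + R)
= 2 * 0.7115 * 0.7115 / (0.7115 + 0.7115)
= 1.0126 / 1.4231
= 0.7115
As percentage: 71.2%

71.2


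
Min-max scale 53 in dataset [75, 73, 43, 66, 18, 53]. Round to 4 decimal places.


Min = 18, Max = 75
Range = 75 - 18 = 57
Scaled = (x - min) / (max - min)
= (53 - 18) / 57
= 35 / 57
= 0.6140

0.6140


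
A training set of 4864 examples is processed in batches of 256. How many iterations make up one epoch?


Iterations per epoch = dataset_size / batch_size
= 4864 / 256
= 19

19


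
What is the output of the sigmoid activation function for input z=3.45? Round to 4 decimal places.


sigmoid(z) = 1 / (1 + exp(-z))
exp(-(3.45)) = exp(-3.45) = 0.0317
1 + 0.0317 = 1.0317
1 / 1.0317 = 0.9692

0.9692


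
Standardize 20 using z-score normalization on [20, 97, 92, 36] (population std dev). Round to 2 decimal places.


Mean = (20 + 97 + 92 + 36) / 4 = 61.25
Variance = sum((x_i - mean)^2) / n = 1140.6875
Std = sqrt(1140.6875) = 33.7741
Z = (x - mean) / std
= (20 - 61.25) / 33.7741
= -41.25 / 33.7741
= -1.22

-1.22


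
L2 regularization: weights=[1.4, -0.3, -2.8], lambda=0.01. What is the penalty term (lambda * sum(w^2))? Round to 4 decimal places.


Squaring each weight:
1.4^2 = 1.96
(-0.3)^2 = 0.09
(-2.8)^2 = 7.84
Sum of squares = 9.89
Penalty = 0.01 * 9.89 = 0.0989

0.0989


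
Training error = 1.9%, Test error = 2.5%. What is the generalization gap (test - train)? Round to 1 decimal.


Generalization gap = test_error - train_error
= 2.5 - 1.9
= 0.6%
A small gap suggests good generalization.

0.6


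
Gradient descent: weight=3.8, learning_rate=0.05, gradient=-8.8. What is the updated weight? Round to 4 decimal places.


w_new = w_old - lr * gradient
= 3.8 - 0.05 * -8.8
= 3.8 - (-0.44)
= 4.2400

4.2400


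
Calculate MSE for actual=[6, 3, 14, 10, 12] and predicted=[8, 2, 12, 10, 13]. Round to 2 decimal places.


Differences: [-2, 1, 2, 0, -1]
Squared errors: [4, 1, 4, 0, 1]
Sum of squared errors = 10
MSE = 10 / 5 = 2.00

2.00


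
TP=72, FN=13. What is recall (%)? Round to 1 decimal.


Recall = TP / (TP + FN) * 100
= 72 / (72 + 13)
= 72 / 85
= 0.8471
= 84.7%

84.7


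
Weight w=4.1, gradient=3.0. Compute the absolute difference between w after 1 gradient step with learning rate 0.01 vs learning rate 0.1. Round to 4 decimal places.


With lr=0.01: w_new = 4.1 - 0.01 * 3.0 = 4.07
With lr=0.1: w_new = 4.1 - 0.1 * 3.0 = 3.8
Absolute difference = |4.07 - 3.8|
= 0.2700

0.2700


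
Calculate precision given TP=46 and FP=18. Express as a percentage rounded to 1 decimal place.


Precision = TP / (TP + FP) * 100
= 46 / (46 + 18)
= 46 / 64
= 0.7188
= 71.9%

71.9


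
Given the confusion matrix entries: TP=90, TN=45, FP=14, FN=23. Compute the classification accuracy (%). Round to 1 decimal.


Accuracy = (TP + TN) / (TP + TN + FP + FN) * 100
= (90 + 45) / (90 + 45 + 14 + 23)
= 135 / 172
= 0.7849
= 78.5%

78.5


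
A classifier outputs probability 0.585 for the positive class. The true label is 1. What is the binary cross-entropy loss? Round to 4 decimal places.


For y=1: Loss = -log(p)
= -log(0.585)
= -(-0.5361)
= 0.5361

0.5361


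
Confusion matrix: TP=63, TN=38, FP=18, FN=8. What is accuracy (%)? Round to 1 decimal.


Accuracy = (TP + TN) / (TP + TN + FP + FN) * 100
= (63 + 38) / (63 + 38 + 18 + 8)
= 101 / 127
= 0.7953
= 79.5%

79.5


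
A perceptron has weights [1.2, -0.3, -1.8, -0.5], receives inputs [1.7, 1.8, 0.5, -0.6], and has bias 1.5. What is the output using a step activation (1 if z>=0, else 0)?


z = w . x + b
= 1.2*1.7 + -0.3*1.8 + -1.8*0.5 + -0.5*-0.6 + 1.5
= 2.04 + -0.54 + -0.9 + 0.3 + 1.5
= 0.9 + 1.5
= 2.4
Since z = 2.4 >= 0, output = 1

1


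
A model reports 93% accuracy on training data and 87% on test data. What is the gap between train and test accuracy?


Gap = train_accuracy - test_accuracy
= 93 - 87
= 6%
This moderate gap may indicate mild overfitting.

6


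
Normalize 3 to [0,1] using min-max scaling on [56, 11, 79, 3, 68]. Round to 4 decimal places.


Min = 3, Max = 79
Range = 79 - 3 = 76
Scaled = (x - min) / (max - min)
= (3 - 3) / 76
= 0 / 76
= 0.0000

0.0000


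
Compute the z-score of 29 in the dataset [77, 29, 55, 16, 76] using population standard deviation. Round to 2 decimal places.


Mean = (77 + 29 + 55 + 16 + 76) / 5 = 50.6
Variance = sum((x_i - mean)^2) / n = 605.04
Std = sqrt(605.04) = 24.5976
Z = (x - mean) / std
= (29 - 50.6) / 24.5976
= -21.6 / 24.5976
= -0.88

-0.88


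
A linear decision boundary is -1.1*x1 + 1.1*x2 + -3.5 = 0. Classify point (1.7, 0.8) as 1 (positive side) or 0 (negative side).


Compute -1.1 * 1.7 + 1.1 * 0.8 + -3.5
= -1.87 + 0.88 + -3.5
= -4.49
Since -4.49 < 0, the point is on the negative side.

0


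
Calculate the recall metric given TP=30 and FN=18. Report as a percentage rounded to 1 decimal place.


Recall = TP / (TP + FN) * 100
= 30 / (30 + 18)
= 30 / 48
= 0.625
= 62.5%

62.5


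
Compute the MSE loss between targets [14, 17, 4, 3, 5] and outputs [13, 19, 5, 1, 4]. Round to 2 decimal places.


Differences: [1, -2, -1, 2, 1]
Squared errors: [1, 4, 1, 4, 1]
Sum of squared errors = 11
MSE = 11 / 5 = 2.20

2.20


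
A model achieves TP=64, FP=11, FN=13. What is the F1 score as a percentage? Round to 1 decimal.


Precision = TP / (TP + FP) = 64 / 75 = 0.8533
Recall = TP / (TP + FN) = 64 / 77 = 0.8312
F1 = 2 * P * R / (P + R)
= 2 * 0.8533 * 0.8312 / (0.8533 + 0.8312)
= 1.4185 / 1.6845
= 0.8421
As percentage: 84.2%

84.2


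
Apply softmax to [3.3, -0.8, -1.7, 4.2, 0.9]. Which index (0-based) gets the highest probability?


Softmax is a monotonic transformation, so it preserves the argmax.
We need to find the index of the maximum logit.
Index 0: 3.3
Index 1: -0.8
Index 2: -1.7
Index 3: 4.2
Index 4: 0.9
Maximum logit = 4.2 at index 3

3


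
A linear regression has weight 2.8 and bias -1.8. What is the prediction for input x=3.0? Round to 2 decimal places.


y = 2.8 * 3.0 + (-1.8)
= 8.4 + (-1.8)
= 6.60

6.60


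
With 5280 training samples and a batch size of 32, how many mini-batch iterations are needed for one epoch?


Iterations per epoch = dataset_size / batch_size
= 5280 / 32
= 165

165


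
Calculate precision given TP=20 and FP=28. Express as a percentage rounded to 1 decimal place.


Precision = TP / (TP + FP) * 100
= 20 / (20 + 28)
= 20 / 48
= 0.4167
= 41.7%

41.7


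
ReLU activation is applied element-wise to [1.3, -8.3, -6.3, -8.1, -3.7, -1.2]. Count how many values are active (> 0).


ReLU(x) = max(0, x) for each element:
ReLU(1.3) = 1.3
ReLU(-8.3) = 0
ReLU(-6.3) = 0
ReLU(-8.1) = 0
ReLU(-3.7) = 0
ReLU(-1.2) = 0
Active neurons (>0): 1

1


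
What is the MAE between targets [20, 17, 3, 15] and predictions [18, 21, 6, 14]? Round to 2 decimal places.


Absolute errors: [2, 4, 3, 1]
Sum of absolute errors = 10
MAE = 10 / 4 = 2.50

2.50


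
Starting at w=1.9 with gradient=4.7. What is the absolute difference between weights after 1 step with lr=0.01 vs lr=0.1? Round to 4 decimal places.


With lr=0.01: w_new = 1.9 - 0.01 * 4.7 = 1.853
With lr=0.1: w_new = 1.9 - 0.1 * 4.7 = 1.43
Absolute difference = |1.853 - 1.43|
= 0.4230

0.4230


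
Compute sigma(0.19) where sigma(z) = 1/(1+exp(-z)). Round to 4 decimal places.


sigmoid(z) = 1 / (1 + exp(-z))
exp(-(0.19)) = exp(-0.19) = 0.827
1 + 0.827 = 1.827
1 / 1.827 = 0.5474

0.5474


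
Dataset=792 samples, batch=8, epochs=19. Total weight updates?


Iterations per epoch = 792 / 8 = 99
Total updates = iterations_per_epoch * epochs
= 99 * 19
= 1881

1881


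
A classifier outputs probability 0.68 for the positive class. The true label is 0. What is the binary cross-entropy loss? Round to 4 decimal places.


For y=0: Loss = -log(1-p)
= -log(1 - 0.68)
= -log(0.32)
= -(-1.1394)
= 1.1394

1.1394


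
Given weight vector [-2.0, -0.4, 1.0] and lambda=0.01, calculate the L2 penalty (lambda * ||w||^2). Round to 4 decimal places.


Squaring each weight:
(-2.0)^2 = 4.0
(-0.4)^2 = 0.16
1.0^2 = 1.0
Sum of squares = 5.16
Penalty = 0.01 * 5.16 = 0.0516

0.0516


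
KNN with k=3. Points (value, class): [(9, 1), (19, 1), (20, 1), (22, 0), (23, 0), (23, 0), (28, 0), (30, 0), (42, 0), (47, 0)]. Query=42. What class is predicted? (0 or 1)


Distances from query 42:
Point 42 (class 0): distance = 0
Point 47 (class 0): distance = 5
Point 30 (class 0): distance = 12
K=3 nearest neighbors: classes = [0, 0, 0]
Votes for class 1: 0 / 3
Majority vote => class 0

0


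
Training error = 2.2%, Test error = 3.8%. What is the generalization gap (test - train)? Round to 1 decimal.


Generalization gap = test_error - train_error
= 3.8 - 2.2
= 1.6%
A small gap suggests good generalization.

1.6


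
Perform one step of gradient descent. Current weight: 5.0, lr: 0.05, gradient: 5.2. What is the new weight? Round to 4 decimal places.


w_new = w_old - lr * gradient
= 5.0 - 0.05 * 5.2
= 5.0 - (0.26)
= 4.7400

4.7400


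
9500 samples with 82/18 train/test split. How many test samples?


Train samples = 9500 * 82% = 7790
Test samples = 9500 - 7790
= 1710

1710


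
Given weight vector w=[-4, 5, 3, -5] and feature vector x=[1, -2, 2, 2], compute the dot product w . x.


Element-wise products:
-4 * 1 = -4
5 * -2 = -10
3 * 2 = 6
-5 * 2 = -10
Sum = -4 + -10 + 6 + -10
= -18

-18


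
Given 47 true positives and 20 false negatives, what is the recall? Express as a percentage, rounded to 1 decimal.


Recall = TP / (TP + FN) * 100
= 47 / (47 + 20)
= 47 / 67
= 0.7015
= 70.1%

70.1


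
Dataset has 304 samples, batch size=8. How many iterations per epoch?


Iterations per epoch = dataset_size / batch_size
= 304 / 8
= 38

38


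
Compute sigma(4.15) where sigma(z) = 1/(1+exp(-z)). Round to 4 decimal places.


sigmoid(z) = 1 / (1 + exp(-z))
exp(-(4.15)) = exp(-4.15) = 0.0158
1 + 0.0158 = 1.0158
1 / 1.0158 = 0.9845

0.9845


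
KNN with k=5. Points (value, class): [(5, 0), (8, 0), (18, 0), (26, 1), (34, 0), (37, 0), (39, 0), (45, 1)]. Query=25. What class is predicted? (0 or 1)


Distances from query 25:
Point 26 (class 1): distance = 1
Point 18 (class 0): distance = 7
Point 34 (class 0): distance = 9
Point 37 (class 0): distance = 12
Point 39 (class 0): distance = 14
K=5 nearest neighbors: classes = [1, 0, 0, 0, 0]
Votes for class 1: 1 / 5
Majority vote => class 0

0


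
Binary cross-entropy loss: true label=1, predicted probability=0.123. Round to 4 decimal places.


For y=1: Loss = -log(p)
= -log(0.123)
= -(-2.0956)
= 2.0956

2.0956


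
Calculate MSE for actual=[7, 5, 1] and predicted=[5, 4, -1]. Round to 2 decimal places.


Differences: [2, 1, 2]
Squared errors: [4, 1, 4]
Sum of squared errors = 9
MSE = 9 / 3 = 3.00

3.00


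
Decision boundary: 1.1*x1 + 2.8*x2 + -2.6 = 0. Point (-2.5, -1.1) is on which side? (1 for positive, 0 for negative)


Compute 1.1 * -2.5 + 2.8 * -1.1 + -2.6
= -2.75 + -3.08 + -2.6
= -8.43
Since -8.43 < 0, the point is on the negative side.

0


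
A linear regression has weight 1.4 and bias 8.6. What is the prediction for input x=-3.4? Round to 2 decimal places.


y = 1.4 * -3.4 + (8.6)
= -4.76 + (8.6)
= 3.84

3.84


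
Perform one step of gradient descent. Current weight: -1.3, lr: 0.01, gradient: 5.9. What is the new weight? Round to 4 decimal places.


w_new = w_old - lr * gradient
= -1.3 - 0.01 * 5.9
= -1.3 - (0.059)
= -1.3590

-1.3590


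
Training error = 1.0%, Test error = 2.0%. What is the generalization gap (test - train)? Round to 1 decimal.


Generalization gap = test_error - train_error
= 2.0 - 1.0
= 1.0%
A small gap suggests good generalization.

1.0


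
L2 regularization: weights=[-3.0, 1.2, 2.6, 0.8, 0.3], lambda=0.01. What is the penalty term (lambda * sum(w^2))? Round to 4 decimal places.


Squaring each weight:
(-3.0)^2 = 9.0
1.2^2 = 1.44
2.6^2 = 6.76
0.8^2 = 0.64
0.3^2 = 0.09
Sum of squares = 17.93
Penalty = 0.01 * 17.93 = 0.1793

0.1793


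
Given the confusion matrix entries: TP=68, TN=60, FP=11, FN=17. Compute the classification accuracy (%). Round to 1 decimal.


Accuracy = (TP + TN) / (TP + TN + FP + FN) * 100
= (68 + 60) / (68 + 60 + 11 + 17)
= 128 / 156
= 0.8205
= 82.1%

82.1


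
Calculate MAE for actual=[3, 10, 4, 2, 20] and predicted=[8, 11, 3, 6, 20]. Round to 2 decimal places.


Absolute errors: [5, 1, 1, 4, 0]
Sum of absolute errors = 11
MAE = 11 / 5 = 2.20

2.20
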